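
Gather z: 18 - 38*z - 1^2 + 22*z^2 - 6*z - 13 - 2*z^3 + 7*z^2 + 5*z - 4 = -2*z^3 + 29*z^2 - 39*z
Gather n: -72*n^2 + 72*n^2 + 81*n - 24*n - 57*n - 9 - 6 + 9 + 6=0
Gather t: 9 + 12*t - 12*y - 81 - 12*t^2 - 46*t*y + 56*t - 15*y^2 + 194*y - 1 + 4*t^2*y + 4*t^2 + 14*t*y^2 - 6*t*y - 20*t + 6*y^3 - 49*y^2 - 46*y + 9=t^2*(4*y - 8) + t*(14*y^2 - 52*y + 48) + 6*y^3 - 64*y^2 + 136*y - 64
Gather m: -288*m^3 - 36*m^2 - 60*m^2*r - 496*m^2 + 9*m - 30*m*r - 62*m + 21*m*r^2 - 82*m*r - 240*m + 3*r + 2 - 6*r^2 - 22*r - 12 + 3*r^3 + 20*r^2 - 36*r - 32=-288*m^3 + m^2*(-60*r - 532) + m*(21*r^2 - 112*r - 293) + 3*r^3 + 14*r^2 - 55*r - 42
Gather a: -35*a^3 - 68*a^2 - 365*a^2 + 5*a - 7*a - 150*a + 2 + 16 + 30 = -35*a^3 - 433*a^2 - 152*a + 48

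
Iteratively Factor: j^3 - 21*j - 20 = (j + 1)*(j^2 - j - 20) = (j + 1)*(j + 4)*(j - 5)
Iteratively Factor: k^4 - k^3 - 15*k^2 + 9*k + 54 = (k + 3)*(k^3 - 4*k^2 - 3*k + 18) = (k - 3)*(k + 3)*(k^2 - k - 6) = (k - 3)^2*(k + 3)*(k + 2)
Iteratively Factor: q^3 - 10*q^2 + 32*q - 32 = (q - 2)*(q^2 - 8*q + 16) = (q - 4)*(q - 2)*(q - 4)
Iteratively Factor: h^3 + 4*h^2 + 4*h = (h)*(h^2 + 4*h + 4) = h*(h + 2)*(h + 2)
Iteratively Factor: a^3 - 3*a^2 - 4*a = (a + 1)*(a^2 - 4*a) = (a - 4)*(a + 1)*(a)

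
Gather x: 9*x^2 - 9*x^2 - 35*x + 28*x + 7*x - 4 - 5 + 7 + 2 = 0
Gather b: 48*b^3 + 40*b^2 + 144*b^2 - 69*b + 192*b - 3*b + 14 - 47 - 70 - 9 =48*b^3 + 184*b^2 + 120*b - 112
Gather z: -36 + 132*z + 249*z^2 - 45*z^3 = -45*z^3 + 249*z^2 + 132*z - 36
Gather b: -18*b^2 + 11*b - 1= -18*b^2 + 11*b - 1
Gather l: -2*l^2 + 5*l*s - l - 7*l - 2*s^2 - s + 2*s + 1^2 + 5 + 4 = -2*l^2 + l*(5*s - 8) - 2*s^2 + s + 10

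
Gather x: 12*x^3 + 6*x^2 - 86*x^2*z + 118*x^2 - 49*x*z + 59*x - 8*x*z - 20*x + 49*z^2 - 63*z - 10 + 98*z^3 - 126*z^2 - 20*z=12*x^3 + x^2*(124 - 86*z) + x*(39 - 57*z) + 98*z^3 - 77*z^2 - 83*z - 10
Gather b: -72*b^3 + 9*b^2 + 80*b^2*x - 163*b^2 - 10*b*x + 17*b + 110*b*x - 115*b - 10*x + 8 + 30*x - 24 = -72*b^3 + b^2*(80*x - 154) + b*(100*x - 98) + 20*x - 16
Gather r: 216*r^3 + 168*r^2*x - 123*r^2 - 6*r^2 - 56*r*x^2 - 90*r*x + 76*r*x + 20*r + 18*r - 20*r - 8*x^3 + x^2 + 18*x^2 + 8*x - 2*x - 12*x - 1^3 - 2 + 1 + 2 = 216*r^3 + r^2*(168*x - 129) + r*(-56*x^2 - 14*x + 18) - 8*x^3 + 19*x^2 - 6*x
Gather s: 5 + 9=14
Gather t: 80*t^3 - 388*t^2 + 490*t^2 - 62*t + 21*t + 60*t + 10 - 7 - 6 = 80*t^3 + 102*t^2 + 19*t - 3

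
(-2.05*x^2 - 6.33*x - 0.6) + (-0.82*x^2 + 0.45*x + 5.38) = -2.87*x^2 - 5.88*x + 4.78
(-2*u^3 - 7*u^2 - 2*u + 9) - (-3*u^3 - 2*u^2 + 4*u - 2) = u^3 - 5*u^2 - 6*u + 11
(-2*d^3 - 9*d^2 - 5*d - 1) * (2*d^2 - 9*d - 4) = -4*d^5 + 79*d^3 + 79*d^2 + 29*d + 4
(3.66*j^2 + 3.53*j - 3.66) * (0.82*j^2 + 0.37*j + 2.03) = 3.0012*j^4 + 4.2488*j^3 + 5.7347*j^2 + 5.8117*j - 7.4298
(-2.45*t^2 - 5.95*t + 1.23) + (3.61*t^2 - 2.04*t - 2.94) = 1.16*t^2 - 7.99*t - 1.71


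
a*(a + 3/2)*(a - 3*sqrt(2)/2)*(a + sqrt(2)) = a^4 - sqrt(2)*a^3/2 + 3*a^3/2 - 3*a^2 - 3*sqrt(2)*a^2/4 - 9*a/2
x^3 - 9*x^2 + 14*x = x*(x - 7)*(x - 2)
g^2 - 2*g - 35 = (g - 7)*(g + 5)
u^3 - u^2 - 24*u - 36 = (u - 6)*(u + 2)*(u + 3)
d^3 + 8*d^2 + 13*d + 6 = (d + 1)^2*(d + 6)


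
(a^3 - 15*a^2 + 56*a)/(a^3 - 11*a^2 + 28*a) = (a - 8)/(a - 4)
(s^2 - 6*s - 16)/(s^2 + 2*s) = (s - 8)/s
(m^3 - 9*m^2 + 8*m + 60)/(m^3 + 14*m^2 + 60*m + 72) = (m^2 - 11*m + 30)/(m^2 + 12*m + 36)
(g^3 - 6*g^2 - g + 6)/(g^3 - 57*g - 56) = (g^2 - 7*g + 6)/(g^2 - g - 56)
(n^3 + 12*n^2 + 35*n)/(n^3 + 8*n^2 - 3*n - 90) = n*(n + 7)/(n^2 + 3*n - 18)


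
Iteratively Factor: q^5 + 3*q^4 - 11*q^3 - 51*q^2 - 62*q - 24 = (q + 1)*(q^4 + 2*q^3 - 13*q^2 - 38*q - 24) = (q + 1)*(q + 3)*(q^3 - q^2 - 10*q - 8) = (q - 4)*(q + 1)*(q + 3)*(q^2 + 3*q + 2) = (q - 4)*(q + 1)*(q + 2)*(q + 3)*(q + 1)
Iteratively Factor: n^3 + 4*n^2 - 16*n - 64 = (n - 4)*(n^2 + 8*n + 16) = (n - 4)*(n + 4)*(n + 4)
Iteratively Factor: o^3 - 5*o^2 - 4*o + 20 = (o - 5)*(o^2 - 4) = (o - 5)*(o - 2)*(o + 2)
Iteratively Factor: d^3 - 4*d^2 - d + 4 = (d - 1)*(d^2 - 3*d - 4) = (d - 4)*(d - 1)*(d + 1)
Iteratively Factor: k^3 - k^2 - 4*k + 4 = (k - 2)*(k^2 + k - 2) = (k - 2)*(k + 2)*(k - 1)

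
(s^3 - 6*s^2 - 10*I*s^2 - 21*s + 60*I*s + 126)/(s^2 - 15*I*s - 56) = (s^2 - 3*s*(2 + I) + 18*I)/(s - 8*I)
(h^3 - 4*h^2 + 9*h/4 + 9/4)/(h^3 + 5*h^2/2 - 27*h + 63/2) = (h + 1/2)/(h + 7)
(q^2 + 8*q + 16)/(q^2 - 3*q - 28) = (q + 4)/(q - 7)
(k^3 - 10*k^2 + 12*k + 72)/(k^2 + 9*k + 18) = (k^3 - 10*k^2 + 12*k + 72)/(k^2 + 9*k + 18)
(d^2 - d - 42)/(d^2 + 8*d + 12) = (d - 7)/(d + 2)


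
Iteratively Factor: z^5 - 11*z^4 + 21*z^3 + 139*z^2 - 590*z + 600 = (z - 2)*(z^4 - 9*z^3 + 3*z^2 + 145*z - 300) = (z - 2)*(z + 4)*(z^3 - 13*z^2 + 55*z - 75) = (z - 3)*(z - 2)*(z + 4)*(z^2 - 10*z + 25) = (z - 5)*(z - 3)*(z - 2)*(z + 4)*(z - 5)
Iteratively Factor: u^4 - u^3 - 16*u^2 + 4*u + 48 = (u + 3)*(u^3 - 4*u^2 - 4*u + 16) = (u - 2)*(u + 3)*(u^2 - 2*u - 8) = (u - 4)*(u - 2)*(u + 3)*(u + 2)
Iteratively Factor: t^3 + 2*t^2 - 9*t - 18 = (t - 3)*(t^2 + 5*t + 6) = (t - 3)*(t + 3)*(t + 2)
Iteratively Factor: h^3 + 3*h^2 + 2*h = (h + 2)*(h^2 + h) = h*(h + 2)*(h + 1)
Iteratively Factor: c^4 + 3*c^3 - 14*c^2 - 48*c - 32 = (c + 1)*(c^3 + 2*c^2 - 16*c - 32) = (c + 1)*(c + 4)*(c^2 - 2*c - 8) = (c - 4)*(c + 1)*(c + 4)*(c + 2)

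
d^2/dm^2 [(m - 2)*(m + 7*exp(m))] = 7*m*exp(m) + 2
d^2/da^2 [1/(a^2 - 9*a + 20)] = 2*(-a^2 + 9*a + (2*a - 9)^2 - 20)/(a^2 - 9*a + 20)^3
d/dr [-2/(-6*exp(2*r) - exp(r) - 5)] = (-24*exp(r) - 2)*exp(r)/(6*exp(2*r) + exp(r) + 5)^2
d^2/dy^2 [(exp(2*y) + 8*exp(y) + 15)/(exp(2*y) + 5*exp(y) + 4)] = (3*exp(4*y) + 29*exp(3*y) + 93*exp(2*y) + 39*exp(y) - 172)*exp(y)/(exp(6*y) + 15*exp(5*y) + 87*exp(4*y) + 245*exp(3*y) + 348*exp(2*y) + 240*exp(y) + 64)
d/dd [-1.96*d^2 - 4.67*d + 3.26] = -3.92*d - 4.67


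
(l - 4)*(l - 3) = l^2 - 7*l + 12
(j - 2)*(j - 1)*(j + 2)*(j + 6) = j^4 + 5*j^3 - 10*j^2 - 20*j + 24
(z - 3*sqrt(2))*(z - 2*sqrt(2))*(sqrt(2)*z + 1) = sqrt(2)*z^3 - 9*z^2 + 7*sqrt(2)*z + 12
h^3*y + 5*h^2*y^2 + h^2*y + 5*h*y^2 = h*(h + 5*y)*(h*y + y)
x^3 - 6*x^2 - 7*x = x*(x - 7)*(x + 1)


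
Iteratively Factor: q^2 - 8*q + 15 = (q - 5)*(q - 3)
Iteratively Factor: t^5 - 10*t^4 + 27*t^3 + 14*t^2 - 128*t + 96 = (t + 2)*(t^4 - 12*t^3 + 51*t^2 - 88*t + 48) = (t - 3)*(t + 2)*(t^3 - 9*t^2 + 24*t - 16) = (t - 4)*(t - 3)*(t + 2)*(t^2 - 5*t + 4) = (t - 4)^2*(t - 3)*(t + 2)*(t - 1)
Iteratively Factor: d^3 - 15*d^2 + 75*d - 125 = (d - 5)*(d^2 - 10*d + 25) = (d - 5)^2*(d - 5)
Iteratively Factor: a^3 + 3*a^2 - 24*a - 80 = (a + 4)*(a^2 - a - 20) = (a - 5)*(a + 4)*(a + 4)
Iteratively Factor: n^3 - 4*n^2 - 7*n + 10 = (n + 2)*(n^2 - 6*n + 5) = (n - 1)*(n + 2)*(n - 5)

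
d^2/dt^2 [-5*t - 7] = 0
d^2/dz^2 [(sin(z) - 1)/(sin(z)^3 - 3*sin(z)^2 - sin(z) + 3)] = (-6*sin(z) - 4*cos(z)^2 + 18)*cos(z)^2/((sin(z) - 3)^3*(sin(z) + 1)^3)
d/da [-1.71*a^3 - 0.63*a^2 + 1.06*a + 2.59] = -5.13*a^2 - 1.26*a + 1.06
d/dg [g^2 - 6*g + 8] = 2*g - 6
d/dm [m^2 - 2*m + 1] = 2*m - 2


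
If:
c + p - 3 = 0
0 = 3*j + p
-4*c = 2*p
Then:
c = -3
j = -2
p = 6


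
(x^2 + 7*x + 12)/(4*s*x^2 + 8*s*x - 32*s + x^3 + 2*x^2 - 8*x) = (x + 3)/(4*s*x - 8*s + x^2 - 2*x)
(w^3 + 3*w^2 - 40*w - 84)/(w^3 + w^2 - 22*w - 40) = (w^2 + w - 42)/(w^2 - w - 20)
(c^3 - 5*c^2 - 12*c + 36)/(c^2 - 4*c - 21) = (c^2 - 8*c + 12)/(c - 7)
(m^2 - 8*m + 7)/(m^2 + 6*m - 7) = (m - 7)/(m + 7)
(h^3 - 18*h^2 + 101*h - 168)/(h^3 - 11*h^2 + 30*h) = (h^3 - 18*h^2 + 101*h - 168)/(h*(h^2 - 11*h + 30))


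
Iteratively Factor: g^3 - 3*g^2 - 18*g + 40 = (g + 4)*(g^2 - 7*g + 10) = (g - 5)*(g + 4)*(g - 2)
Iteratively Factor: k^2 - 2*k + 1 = (k - 1)*(k - 1)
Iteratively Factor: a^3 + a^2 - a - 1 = (a + 1)*(a^2 - 1) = (a - 1)*(a + 1)*(a + 1)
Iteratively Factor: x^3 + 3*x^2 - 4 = (x - 1)*(x^2 + 4*x + 4) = (x - 1)*(x + 2)*(x + 2)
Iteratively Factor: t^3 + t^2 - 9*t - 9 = (t + 3)*(t^2 - 2*t - 3) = (t - 3)*(t + 3)*(t + 1)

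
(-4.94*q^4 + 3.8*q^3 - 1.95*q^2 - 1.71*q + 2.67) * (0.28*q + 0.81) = -1.3832*q^5 - 2.9374*q^4 + 2.532*q^3 - 2.0583*q^2 - 0.6375*q + 2.1627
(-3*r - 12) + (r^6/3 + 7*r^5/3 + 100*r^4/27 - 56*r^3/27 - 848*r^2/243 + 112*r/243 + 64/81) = r^6/3 + 7*r^5/3 + 100*r^4/27 - 56*r^3/27 - 848*r^2/243 - 617*r/243 - 908/81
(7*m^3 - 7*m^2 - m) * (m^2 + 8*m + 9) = 7*m^5 + 49*m^4 + 6*m^3 - 71*m^2 - 9*m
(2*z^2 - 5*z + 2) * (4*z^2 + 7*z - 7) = 8*z^4 - 6*z^3 - 41*z^2 + 49*z - 14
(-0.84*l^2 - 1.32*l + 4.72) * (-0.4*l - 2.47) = 0.336*l^3 + 2.6028*l^2 + 1.3724*l - 11.6584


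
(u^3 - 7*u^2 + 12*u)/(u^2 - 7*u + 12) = u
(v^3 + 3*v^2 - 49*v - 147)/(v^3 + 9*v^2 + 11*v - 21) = (v - 7)/(v - 1)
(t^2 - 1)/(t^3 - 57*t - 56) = (t - 1)/(t^2 - t - 56)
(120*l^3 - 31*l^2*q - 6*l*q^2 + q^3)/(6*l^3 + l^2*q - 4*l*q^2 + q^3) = (-40*l^2 - 3*l*q + q^2)/(-2*l^2 - l*q + q^2)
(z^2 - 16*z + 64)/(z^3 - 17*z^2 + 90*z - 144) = (z - 8)/(z^2 - 9*z + 18)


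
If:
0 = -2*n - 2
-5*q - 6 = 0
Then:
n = -1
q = -6/5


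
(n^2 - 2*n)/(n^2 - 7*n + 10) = n/(n - 5)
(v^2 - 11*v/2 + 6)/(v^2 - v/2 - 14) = (2*v - 3)/(2*v + 7)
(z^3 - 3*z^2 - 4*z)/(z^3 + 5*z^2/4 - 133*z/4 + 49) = 4*z*(z + 1)/(4*z^2 + 21*z - 49)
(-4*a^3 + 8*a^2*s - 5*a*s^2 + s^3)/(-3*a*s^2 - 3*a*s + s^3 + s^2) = (4*a^3 - 8*a^2*s + 5*a*s^2 - s^3)/(s*(3*a*s + 3*a - s^2 - s))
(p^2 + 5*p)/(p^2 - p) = (p + 5)/(p - 1)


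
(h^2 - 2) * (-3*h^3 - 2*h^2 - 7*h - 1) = -3*h^5 - 2*h^4 - h^3 + 3*h^2 + 14*h + 2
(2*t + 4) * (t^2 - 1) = 2*t^3 + 4*t^2 - 2*t - 4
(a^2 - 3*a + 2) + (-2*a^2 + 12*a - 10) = -a^2 + 9*a - 8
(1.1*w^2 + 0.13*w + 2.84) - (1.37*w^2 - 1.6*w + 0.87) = -0.27*w^2 + 1.73*w + 1.97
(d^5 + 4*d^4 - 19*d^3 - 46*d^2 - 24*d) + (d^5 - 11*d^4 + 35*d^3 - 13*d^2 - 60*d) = 2*d^5 - 7*d^4 + 16*d^3 - 59*d^2 - 84*d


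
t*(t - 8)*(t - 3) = t^3 - 11*t^2 + 24*t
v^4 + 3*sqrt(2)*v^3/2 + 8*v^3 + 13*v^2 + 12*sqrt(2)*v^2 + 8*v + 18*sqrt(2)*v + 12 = (v + 2)*(v + 6)*(v + sqrt(2)/2)*(v + sqrt(2))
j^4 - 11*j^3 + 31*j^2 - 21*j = j*(j - 7)*(j - 3)*(j - 1)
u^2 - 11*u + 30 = (u - 6)*(u - 5)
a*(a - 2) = a^2 - 2*a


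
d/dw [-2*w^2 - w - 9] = -4*w - 1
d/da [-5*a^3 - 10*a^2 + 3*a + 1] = -15*a^2 - 20*a + 3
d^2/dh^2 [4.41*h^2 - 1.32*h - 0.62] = 8.82000000000000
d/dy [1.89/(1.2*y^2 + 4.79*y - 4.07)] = (-4.536*y - 9.0531)/(1.2*y^2 + 4.79*y - 4.07)^2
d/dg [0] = 0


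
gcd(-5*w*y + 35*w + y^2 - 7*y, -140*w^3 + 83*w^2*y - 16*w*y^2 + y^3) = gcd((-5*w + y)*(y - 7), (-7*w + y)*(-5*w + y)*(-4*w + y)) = -5*w + y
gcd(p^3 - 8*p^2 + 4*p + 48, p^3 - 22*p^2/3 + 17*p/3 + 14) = p - 6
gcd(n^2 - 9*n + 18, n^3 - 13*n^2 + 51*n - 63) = n - 3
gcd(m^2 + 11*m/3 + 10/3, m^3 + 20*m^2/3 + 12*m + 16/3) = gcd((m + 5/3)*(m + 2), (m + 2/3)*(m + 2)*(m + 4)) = m + 2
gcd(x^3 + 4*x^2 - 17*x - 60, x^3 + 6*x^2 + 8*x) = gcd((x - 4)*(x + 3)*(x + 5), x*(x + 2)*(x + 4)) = 1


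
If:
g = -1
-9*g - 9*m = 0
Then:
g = -1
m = 1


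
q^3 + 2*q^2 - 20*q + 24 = (q - 2)^2*(q + 6)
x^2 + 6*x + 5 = (x + 1)*(x + 5)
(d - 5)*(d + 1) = d^2 - 4*d - 5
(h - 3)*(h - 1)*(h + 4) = h^3 - 13*h + 12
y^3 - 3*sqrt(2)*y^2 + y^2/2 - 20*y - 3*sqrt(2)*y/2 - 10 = (y + 1/2)*(y - 5*sqrt(2))*(y + 2*sqrt(2))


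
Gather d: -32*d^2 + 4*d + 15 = -32*d^2 + 4*d + 15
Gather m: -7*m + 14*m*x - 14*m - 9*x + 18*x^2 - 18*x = m*(14*x - 21) + 18*x^2 - 27*x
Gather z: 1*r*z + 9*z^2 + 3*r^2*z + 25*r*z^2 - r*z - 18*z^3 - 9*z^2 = 3*r^2*z + 25*r*z^2 - 18*z^3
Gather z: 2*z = 2*z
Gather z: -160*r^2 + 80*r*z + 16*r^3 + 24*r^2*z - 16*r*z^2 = 16*r^3 - 160*r^2 - 16*r*z^2 + z*(24*r^2 + 80*r)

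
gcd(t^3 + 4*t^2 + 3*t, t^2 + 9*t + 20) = 1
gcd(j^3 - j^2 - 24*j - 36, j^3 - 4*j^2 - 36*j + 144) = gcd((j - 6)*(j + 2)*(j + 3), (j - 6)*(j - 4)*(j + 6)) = j - 6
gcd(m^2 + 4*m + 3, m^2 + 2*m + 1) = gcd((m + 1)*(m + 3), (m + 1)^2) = m + 1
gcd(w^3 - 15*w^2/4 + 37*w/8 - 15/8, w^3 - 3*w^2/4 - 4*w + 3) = 1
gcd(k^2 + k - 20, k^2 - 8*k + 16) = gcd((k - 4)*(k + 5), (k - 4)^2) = k - 4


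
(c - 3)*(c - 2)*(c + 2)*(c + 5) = c^4 + 2*c^3 - 19*c^2 - 8*c + 60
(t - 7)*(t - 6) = t^2 - 13*t + 42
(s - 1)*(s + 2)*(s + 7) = s^3 + 8*s^2 + 5*s - 14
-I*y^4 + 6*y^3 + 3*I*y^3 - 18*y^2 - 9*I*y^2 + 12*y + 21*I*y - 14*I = (y - 2)*(y - I)*(y + 7*I)*(-I*y + I)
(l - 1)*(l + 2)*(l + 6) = l^3 + 7*l^2 + 4*l - 12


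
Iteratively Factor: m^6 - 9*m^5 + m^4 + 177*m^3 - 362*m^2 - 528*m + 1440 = (m + 2)*(m^5 - 11*m^4 + 23*m^3 + 131*m^2 - 624*m + 720) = (m - 4)*(m + 2)*(m^4 - 7*m^3 - 5*m^2 + 111*m - 180) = (m - 4)*(m + 2)*(m + 4)*(m^3 - 11*m^2 + 39*m - 45) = (m - 5)*(m - 4)*(m + 2)*(m + 4)*(m^2 - 6*m + 9) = (m - 5)*(m - 4)*(m - 3)*(m + 2)*(m + 4)*(m - 3)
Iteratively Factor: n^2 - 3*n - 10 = (n + 2)*(n - 5)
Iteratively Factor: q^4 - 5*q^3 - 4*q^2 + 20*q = (q + 2)*(q^3 - 7*q^2 + 10*q) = (q - 2)*(q + 2)*(q^2 - 5*q) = q*(q - 2)*(q + 2)*(q - 5)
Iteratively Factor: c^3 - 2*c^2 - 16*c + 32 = (c - 2)*(c^2 - 16) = (c - 4)*(c - 2)*(c + 4)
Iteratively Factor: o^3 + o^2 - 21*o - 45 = (o + 3)*(o^2 - 2*o - 15) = (o - 5)*(o + 3)*(o + 3)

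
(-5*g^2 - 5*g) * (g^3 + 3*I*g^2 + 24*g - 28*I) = -5*g^5 - 5*g^4 - 15*I*g^4 - 120*g^3 - 15*I*g^3 - 120*g^2 + 140*I*g^2 + 140*I*g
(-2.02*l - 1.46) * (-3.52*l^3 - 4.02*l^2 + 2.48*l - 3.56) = 7.1104*l^4 + 13.2596*l^3 + 0.859599999999999*l^2 + 3.5704*l + 5.1976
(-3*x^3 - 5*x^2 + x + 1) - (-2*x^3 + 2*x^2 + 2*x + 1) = -x^3 - 7*x^2 - x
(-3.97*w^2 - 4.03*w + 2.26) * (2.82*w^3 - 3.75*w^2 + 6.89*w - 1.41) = -11.1954*w^5 + 3.5229*w^4 - 5.8676*w^3 - 30.644*w^2 + 21.2537*w - 3.1866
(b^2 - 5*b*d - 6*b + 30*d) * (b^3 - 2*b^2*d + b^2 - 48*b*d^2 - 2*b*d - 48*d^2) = b^5 - 7*b^4*d - 5*b^4 - 38*b^3*d^2 + 35*b^3*d - 6*b^3 + 240*b^2*d^3 + 190*b^2*d^2 + 42*b^2*d - 1200*b*d^3 + 228*b*d^2 - 1440*d^3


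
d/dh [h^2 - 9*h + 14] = 2*h - 9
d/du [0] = 0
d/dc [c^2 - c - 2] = 2*c - 1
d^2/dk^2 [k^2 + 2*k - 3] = 2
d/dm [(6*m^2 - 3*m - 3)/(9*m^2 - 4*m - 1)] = 3*(m^2 + 14*m - 3)/(81*m^4 - 72*m^3 - 2*m^2 + 8*m + 1)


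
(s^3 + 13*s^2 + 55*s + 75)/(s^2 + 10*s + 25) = s + 3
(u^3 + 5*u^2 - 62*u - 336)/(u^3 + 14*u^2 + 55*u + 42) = (u - 8)/(u + 1)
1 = 1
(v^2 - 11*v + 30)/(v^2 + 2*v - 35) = (v - 6)/(v + 7)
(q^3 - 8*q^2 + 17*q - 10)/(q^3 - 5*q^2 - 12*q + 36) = (q^2 - 6*q + 5)/(q^2 - 3*q - 18)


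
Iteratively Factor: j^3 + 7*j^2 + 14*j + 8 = (j + 1)*(j^2 + 6*j + 8) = (j + 1)*(j + 2)*(j + 4)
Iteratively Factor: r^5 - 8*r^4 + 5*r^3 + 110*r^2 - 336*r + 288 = (r - 3)*(r^4 - 5*r^3 - 10*r^2 + 80*r - 96) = (r - 4)*(r - 3)*(r^3 - r^2 - 14*r + 24) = (r - 4)*(r - 3)*(r + 4)*(r^2 - 5*r + 6) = (r - 4)*(r - 3)^2*(r + 4)*(r - 2)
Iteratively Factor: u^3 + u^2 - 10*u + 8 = (u + 4)*(u^2 - 3*u + 2) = (u - 2)*(u + 4)*(u - 1)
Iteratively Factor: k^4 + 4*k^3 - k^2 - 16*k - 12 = (k + 1)*(k^3 + 3*k^2 - 4*k - 12) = (k + 1)*(k + 3)*(k^2 - 4) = (k + 1)*(k + 2)*(k + 3)*(k - 2)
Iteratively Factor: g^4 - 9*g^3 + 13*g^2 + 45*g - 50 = (g - 5)*(g^3 - 4*g^2 - 7*g + 10) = (g - 5)*(g + 2)*(g^2 - 6*g + 5) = (g - 5)^2*(g + 2)*(g - 1)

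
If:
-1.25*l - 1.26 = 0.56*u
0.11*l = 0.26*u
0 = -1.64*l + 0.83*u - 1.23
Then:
No Solution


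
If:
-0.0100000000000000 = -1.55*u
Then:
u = 0.01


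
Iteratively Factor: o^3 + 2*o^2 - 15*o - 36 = (o + 3)*(o^2 - o - 12) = (o - 4)*(o + 3)*(o + 3)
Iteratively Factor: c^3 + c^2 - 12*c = (c)*(c^2 + c - 12) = c*(c - 3)*(c + 4)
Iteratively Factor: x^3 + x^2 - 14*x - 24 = (x - 4)*(x^2 + 5*x + 6) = (x - 4)*(x + 2)*(x + 3)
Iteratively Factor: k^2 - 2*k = (k)*(k - 2)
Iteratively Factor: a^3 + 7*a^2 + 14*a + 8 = (a + 2)*(a^2 + 5*a + 4) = (a + 2)*(a + 4)*(a + 1)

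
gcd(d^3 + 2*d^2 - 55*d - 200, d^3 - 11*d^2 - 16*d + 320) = d^2 - 3*d - 40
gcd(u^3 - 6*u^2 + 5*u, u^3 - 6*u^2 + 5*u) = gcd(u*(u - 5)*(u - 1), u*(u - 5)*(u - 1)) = u^3 - 6*u^2 + 5*u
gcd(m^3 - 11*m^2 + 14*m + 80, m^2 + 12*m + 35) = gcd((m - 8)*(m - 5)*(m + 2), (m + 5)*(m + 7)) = 1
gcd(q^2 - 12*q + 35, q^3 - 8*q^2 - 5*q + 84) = q - 7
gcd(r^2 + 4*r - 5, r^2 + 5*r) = r + 5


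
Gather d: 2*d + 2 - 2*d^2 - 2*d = 2 - 2*d^2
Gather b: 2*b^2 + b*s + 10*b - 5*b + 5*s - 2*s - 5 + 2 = 2*b^2 + b*(s + 5) + 3*s - 3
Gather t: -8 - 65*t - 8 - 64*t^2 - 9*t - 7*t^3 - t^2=-7*t^3 - 65*t^2 - 74*t - 16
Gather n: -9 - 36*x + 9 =-36*x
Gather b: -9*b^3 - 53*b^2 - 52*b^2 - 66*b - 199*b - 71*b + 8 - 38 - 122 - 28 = -9*b^3 - 105*b^2 - 336*b - 180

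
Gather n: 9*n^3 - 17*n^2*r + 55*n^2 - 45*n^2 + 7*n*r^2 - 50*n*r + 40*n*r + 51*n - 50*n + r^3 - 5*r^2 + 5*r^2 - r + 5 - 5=9*n^3 + n^2*(10 - 17*r) + n*(7*r^2 - 10*r + 1) + r^3 - r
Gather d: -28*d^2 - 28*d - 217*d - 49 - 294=-28*d^2 - 245*d - 343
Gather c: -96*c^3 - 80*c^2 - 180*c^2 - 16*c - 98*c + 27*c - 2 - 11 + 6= -96*c^3 - 260*c^2 - 87*c - 7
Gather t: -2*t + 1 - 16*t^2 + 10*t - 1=-16*t^2 + 8*t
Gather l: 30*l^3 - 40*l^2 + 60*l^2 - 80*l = 30*l^3 + 20*l^2 - 80*l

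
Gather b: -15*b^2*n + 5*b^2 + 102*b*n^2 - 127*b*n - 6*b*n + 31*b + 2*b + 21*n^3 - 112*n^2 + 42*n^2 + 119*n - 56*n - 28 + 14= b^2*(5 - 15*n) + b*(102*n^2 - 133*n + 33) + 21*n^3 - 70*n^2 + 63*n - 14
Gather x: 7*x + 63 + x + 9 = 8*x + 72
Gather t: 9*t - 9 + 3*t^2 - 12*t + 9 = 3*t^2 - 3*t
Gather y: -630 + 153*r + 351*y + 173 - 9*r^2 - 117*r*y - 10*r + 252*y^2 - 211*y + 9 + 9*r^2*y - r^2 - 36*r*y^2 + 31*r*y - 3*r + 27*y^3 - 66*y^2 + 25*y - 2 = -10*r^2 + 140*r + 27*y^3 + y^2*(186 - 36*r) + y*(9*r^2 - 86*r + 165) - 450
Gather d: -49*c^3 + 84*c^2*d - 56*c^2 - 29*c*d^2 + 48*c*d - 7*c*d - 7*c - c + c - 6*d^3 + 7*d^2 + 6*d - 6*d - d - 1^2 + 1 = -49*c^3 - 56*c^2 - 7*c - 6*d^3 + d^2*(7 - 29*c) + d*(84*c^2 + 41*c - 1)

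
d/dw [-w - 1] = -1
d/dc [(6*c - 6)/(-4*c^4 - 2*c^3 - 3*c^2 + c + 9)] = 6*(-4*c^4 - 2*c^3 - 3*c^2 + c + (c - 1)*(16*c^3 + 6*c^2 + 6*c - 1) + 9)/(4*c^4 + 2*c^3 + 3*c^2 - c - 9)^2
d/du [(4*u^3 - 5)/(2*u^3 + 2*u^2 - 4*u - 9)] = 2*(4*u^4 - 16*u^3 - 39*u^2 + 10*u - 10)/(4*u^6 + 8*u^5 - 12*u^4 - 52*u^3 - 20*u^2 + 72*u + 81)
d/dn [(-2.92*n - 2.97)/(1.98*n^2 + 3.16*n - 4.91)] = (5.7816*n^2 + 11.7612*n + 23.7224)/(3.9204*n^4 + 12.5136*n^3 - 9.458*n^2 - 31.0312*n + 24.1081)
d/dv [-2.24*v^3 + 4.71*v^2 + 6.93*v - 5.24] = -6.72*v^2 + 9.42*v + 6.93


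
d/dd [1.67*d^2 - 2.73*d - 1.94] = 3.34*d - 2.73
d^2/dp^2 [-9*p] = 0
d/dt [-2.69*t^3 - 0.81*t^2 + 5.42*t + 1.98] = -8.07*t^2 - 1.62*t + 5.42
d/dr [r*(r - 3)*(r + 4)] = 3*r^2 + 2*r - 12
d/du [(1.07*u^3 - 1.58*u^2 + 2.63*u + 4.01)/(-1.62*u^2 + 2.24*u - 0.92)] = (-1.7334*u^4 + 4.7936*u^3 - 2.2318*u^2 + 15.8996*u - 11.402)/(2.6244*u^4 - 7.2576*u^3 + 7.9984*u^2 - 4.1216*u + 0.8464)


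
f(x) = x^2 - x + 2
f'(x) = 2*x - 1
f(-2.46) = 10.51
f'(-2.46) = -5.92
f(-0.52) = 2.79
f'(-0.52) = -2.04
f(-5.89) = 42.58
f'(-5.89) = -12.78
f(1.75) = 3.31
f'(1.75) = 2.50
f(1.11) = 2.12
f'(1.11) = 1.22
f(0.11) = 1.90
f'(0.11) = -0.78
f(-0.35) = 2.47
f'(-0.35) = -1.70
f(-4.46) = 26.35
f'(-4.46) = -9.92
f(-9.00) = 92.00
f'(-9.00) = -19.00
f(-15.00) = 242.00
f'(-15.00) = -31.00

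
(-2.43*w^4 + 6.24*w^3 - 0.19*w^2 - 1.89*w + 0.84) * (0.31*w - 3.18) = -0.7533*w^5 + 9.6618*w^4 - 19.9021*w^3 + 0.0183000000000001*w^2 + 6.2706*w - 2.6712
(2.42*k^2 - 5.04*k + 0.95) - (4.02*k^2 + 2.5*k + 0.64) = -1.6*k^2 - 7.54*k + 0.31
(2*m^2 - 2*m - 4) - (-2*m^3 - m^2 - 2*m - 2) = 2*m^3 + 3*m^2 - 2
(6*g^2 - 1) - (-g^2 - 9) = 7*g^2 + 8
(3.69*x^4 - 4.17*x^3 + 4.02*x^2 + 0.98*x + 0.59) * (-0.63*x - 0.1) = -2.3247*x^5 + 2.2581*x^4 - 2.1156*x^3 - 1.0194*x^2 - 0.4697*x - 0.059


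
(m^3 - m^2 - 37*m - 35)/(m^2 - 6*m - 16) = (-m^3 + m^2 + 37*m + 35)/(-m^2 + 6*m + 16)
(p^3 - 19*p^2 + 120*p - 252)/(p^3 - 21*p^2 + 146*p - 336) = (p - 6)/(p - 8)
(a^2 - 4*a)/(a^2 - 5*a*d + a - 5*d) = a*(a - 4)/(a^2 - 5*a*d + a - 5*d)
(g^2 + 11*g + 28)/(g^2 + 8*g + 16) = (g + 7)/(g + 4)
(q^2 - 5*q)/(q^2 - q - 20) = q/(q + 4)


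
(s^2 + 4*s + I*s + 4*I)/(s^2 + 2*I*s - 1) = (s + 4)/(s + I)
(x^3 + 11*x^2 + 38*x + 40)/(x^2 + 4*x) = x + 7 + 10/x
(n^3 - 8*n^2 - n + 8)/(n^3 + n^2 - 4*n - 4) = (n^2 - 9*n + 8)/(n^2 - 4)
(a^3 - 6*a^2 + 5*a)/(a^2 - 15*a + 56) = a*(a^2 - 6*a + 5)/(a^2 - 15*a + 56)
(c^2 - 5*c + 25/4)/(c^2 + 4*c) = (c^2 - 5*c + 25/4)/(c*(c + 4))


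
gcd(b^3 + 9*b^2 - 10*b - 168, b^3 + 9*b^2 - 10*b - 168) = b^3 + 9*b^2 - 10*b - 168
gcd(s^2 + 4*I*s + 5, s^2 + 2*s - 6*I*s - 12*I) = 1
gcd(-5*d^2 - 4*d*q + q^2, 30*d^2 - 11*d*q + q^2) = -5*d + q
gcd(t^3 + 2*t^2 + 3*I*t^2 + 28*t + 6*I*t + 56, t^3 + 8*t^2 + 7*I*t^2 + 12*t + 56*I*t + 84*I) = t^2 + t*(2 + 7*I) + 14*I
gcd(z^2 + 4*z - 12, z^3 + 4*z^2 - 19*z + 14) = z - 2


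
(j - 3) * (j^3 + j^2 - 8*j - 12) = j^4 - 2*j^3 - 11*j^2 + 12*j + 36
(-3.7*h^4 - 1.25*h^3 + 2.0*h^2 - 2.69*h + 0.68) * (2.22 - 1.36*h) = 5.032*h^5 - 6.514*h^4 - 5.495*h^3 + 8.0984*h^2 - 6.8966*h + 1.5096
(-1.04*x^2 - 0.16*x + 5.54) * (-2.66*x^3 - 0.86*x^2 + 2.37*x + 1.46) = 2.7664*x^5 + 1.32*x^4 - 17.0636*x^3 - 6.662*x^2 + 12.8962*x + 8.0884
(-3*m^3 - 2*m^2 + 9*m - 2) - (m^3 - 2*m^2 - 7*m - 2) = -4*m^3 + 16*m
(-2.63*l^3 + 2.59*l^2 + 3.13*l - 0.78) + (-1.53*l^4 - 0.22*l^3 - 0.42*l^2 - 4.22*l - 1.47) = -1.53*l^4 - 2.85*l^3 + 2.17*l^2 - 1.09*l - 2.25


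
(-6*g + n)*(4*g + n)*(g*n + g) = -24*g^3*n - 24*g^3 - 2*g^2*n^2 - 2*g^2*n + g*n^3 + g*n^2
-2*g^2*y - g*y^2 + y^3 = y*(-2*g + y)*(g + y)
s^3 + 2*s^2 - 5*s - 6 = (s - 2)*(s + 1)*(s + 3)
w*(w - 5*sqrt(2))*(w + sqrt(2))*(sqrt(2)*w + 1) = sqrt(2)*w^4 - 7*w^3 - 14*sqrt(2)*w^2 - 10*w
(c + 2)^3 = c^3 + 6*c^2 + 12*c + 8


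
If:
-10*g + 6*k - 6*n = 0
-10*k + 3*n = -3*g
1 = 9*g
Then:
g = 1/9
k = -2/63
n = -41/189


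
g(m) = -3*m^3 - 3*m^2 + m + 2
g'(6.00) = -359.00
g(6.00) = -748.00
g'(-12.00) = -1223.00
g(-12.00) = 4742.00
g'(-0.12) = 1.59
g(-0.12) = 1.84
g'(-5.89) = -275.89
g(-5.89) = 505.04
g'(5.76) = -332.16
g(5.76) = -665.08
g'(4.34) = -194.56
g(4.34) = -295.41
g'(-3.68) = -98.80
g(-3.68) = 107.20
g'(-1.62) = -12.90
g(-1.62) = 5.26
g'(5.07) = -260.76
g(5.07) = -461.02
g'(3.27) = -114.86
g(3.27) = -131.71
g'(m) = -9*m^2 - 6*m + 1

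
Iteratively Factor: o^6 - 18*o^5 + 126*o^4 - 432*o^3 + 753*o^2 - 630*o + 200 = (o - 1)*(o^5 - 17*o^4 + 109*o^3 - 323*o^2 + 430*o - 200) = (o - 1)^2*(o^4 - 16*o^3 + 93*o^2 - 230*o + 200) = (o - 5)*(o - 1)^2*(o^3 - 11*o^2 + 38*o - 40) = (o - 5)*(o - 4)*(o - 1)^2*(o^2 - 7*o + 10) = (o - 5)*(o - 4)*(o - 2)*(o - 1)^2*(o - 5)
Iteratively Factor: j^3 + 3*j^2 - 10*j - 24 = (j - 3)*(j^2 + 6*j + 8) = (j - 3)*(j + 2)*(j + 4)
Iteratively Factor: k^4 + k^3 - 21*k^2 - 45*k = (k - 5)*(k^3 + 6*k^2 + 9*k) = (k - 5)*(k + 3)*(k^2 + 3*k) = (k - 5)*(k + 3)^2*(k)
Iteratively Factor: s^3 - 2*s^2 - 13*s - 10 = (s + 2)*(s^2 - 4*s - 5) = (s - 5)*(s + 2)*(s + 1)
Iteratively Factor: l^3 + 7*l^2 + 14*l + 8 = (l + 1)*(l^2 + 6*l + 8) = (l + 1)*(l + 4)*(l + 2)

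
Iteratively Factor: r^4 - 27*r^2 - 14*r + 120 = (r + 3)*(r^3 - 3*r^2 - 18*r + 40) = (r + 3)*(r + 4)*(r^2 - 7*r + 10) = (r - 2)*(r + 3)*(r + 4)*(r - 5)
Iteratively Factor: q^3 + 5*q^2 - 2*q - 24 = (q + 3)*(q^2 + 2*q - 8) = (q + 3)*(q + 4)*(q - 2)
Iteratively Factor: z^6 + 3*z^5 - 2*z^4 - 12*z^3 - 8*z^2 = (z)*(z^5 + 3*z^4 - 2*z^3 - 12*z^2 - 8*z) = z*(z + 2)*(z^4 + z^3 - 4*z^2 - 4*z) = z*(z - 2)*(z + 2)*(z^3 + 3*z^2 + 2*z) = z*(z - 2)*(z + 1)*(z + 2)*(z^2 + 2*z) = z^2*(z - 2)*(z + 1)*(z + 2)*(z + 2)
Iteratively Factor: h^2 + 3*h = (h)*(h + 3)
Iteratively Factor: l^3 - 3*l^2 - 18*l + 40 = (l - 2)*(l^2 - l - 20) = (l - 2)*(l + 4)*(l - 5)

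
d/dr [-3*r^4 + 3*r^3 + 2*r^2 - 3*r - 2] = -12*r^3 + 9*r^2 + 4*r - 3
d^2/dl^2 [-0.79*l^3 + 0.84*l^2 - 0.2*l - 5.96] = 1.68 - 4.74*l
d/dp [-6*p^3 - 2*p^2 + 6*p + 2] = -18*p^2 - 4*p + 6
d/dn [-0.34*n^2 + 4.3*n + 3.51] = 4.3 - 0.68*n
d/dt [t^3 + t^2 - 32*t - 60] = 3*t^2 + 2*t - 32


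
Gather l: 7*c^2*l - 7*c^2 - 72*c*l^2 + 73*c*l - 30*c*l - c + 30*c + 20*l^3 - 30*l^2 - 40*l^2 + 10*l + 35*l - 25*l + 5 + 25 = -7*c^2 + 29*c + 20*l^3 + l^2*(-72*c - 70) + l*(7*c^2 + 43*c + 20) + 30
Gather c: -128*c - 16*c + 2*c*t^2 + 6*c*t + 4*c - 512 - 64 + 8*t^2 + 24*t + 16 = c*(2*t^2 + 6*t - 140) + 8*t^2 + 24*t - 560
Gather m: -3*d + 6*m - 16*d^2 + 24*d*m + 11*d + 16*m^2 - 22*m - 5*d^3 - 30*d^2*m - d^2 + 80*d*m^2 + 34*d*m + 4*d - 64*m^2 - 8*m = -5*d^3 - 17*d^2 + 12*d + m^2*(80*d - 48) + m*(-30*d^2 + 58*d - 24)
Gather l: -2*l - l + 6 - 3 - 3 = -3*l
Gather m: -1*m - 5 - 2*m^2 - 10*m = -2*m^2 - 11*m - 5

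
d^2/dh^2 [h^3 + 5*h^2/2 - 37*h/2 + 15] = 6*h + 5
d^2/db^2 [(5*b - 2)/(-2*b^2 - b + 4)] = 2*(-(4*b + 1)^2*(5*b - 2) + (30*b + 1)*(2*b^2 + b - 4))/(2*b^2 + b - 4)^3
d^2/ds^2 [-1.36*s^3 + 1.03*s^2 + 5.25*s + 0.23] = 2.06 - 8.16*s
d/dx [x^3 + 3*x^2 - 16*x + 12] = 3*x^2 + 6*x - 16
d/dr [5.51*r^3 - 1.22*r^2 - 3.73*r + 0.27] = 16.53*r^2 - 2.44*r - 3.73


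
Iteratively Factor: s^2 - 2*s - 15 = (s + 3)*(s - 5)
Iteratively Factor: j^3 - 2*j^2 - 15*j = (j)*(j^2 - 2*j - 15) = j*(j + 3)*(j - 5)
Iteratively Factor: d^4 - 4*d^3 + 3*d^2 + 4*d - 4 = (d + 1)*(d^3 - 5*d^2 + 8*d - 4) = (d - 2)*(d + 1)*(d^2 - 3*d + 2) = (d - 2)^2*(d + 1)*(d - 1)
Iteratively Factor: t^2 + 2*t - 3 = (t - 1)*(t + 3)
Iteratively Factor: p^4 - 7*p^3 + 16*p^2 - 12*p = (p - 3)*(p^3 - 4*p^2 + 4*p) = (p - 3)*(p - 2)*(p^2 - 2*p) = p*(p - 3)*(p - 2)*(p - 2)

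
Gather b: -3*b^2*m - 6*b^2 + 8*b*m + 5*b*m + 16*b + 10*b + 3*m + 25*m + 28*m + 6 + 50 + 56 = b^2*(-3*m - 6) + b*(13*m + 26) + 56*m + 112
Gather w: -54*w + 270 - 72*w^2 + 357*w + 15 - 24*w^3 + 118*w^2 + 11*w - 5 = -24*w^3 + 46*w^2 + 314*w + 280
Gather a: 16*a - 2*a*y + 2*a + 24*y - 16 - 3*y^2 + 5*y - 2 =a*(18 - 2*y) - 3*y^2 + 29*y - 18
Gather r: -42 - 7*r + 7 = -7*r - 35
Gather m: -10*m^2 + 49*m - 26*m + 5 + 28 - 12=-10*m^2 + 23*m + 21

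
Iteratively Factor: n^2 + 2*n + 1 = (n + 1)*(n + 1)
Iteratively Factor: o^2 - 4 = (o + 2)*(o - 2)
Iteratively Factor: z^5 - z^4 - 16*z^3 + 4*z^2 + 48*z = (z + 3)*(z^4 - 4*z^3 - 4*z^2 + 16*z) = (z + 2)*(z + 3)*(z^3 - 6*z^2 + 8*z) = z*(z + 2)*(z + 3)*(z^2 - 6*z + 8) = z*(z - 2)*(z + 2)*(z + 3)*(z - 4)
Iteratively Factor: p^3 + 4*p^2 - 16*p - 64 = (p + 4)*(p^2 - 16) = (p - 4)*(p + 4)*(p + 4)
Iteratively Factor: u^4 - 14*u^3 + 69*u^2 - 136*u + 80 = (u - 5)*(u^3 - 9*u^2 + 24*u - 16) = (u - 5)*(u - 4)*(u^2 - 5*u + 4) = (u - 5)*(u - 4)^2*(u - 1)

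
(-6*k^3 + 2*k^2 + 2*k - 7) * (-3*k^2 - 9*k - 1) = 18*k^5 + 48*k^4 - 18*k^3 + k^2 + 61*k + 7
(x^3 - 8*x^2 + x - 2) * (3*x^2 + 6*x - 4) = 3*x^5 - 18*x^4 - 49*x^3 + 32*x^2 - 16*x + 8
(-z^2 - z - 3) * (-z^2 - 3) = z^4 + z^3 + 6*z^2 + 3*z + 9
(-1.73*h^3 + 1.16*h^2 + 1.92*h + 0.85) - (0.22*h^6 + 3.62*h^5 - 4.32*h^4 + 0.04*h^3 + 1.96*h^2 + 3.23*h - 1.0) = -0.22*h^6 - 3.62*h^5 + 4.32*h^4 - 1.77*h^3 - 0.8*h^2 - 1.31*h + 1.85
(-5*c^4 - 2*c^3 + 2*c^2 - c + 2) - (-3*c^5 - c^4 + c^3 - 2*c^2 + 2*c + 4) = 3*c^5 - 4*c^4 - 3*c^3 + 4*c^2 - 3*c - 2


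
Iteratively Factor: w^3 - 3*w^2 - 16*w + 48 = (w - 4)*(w^2 + w - 12) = (w - 4)*(w + 4)*(w - 3)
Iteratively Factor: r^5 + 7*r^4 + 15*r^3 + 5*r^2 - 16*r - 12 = (r + 2)*(r^4 + 5*r^3 + 5*r^2 - 5*r - 6) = (r + 2)*(r + 3)*(r^3 + 2*r^2 - r - 2) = (r - 1)*(r + 2)*(r + 3)*(r^2 + 3*r + 2) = (r - 1)*(r + 2)^2*(r + 3)*(r + 1)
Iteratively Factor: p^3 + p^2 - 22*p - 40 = (p + 2)*(p^2 - p - 20) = (p + 2)*(p + 4)*(p - 5)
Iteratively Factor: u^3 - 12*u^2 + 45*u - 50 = (u - 5)*(u^2 - 7*u + 10) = (u - 5)*(u - 2)*(u - 5)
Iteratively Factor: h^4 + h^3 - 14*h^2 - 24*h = (h + 3)*(h^3 - 2*h^2 - 8*h) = (h - 4)*(h + 3)*(h^2 + 2*h) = h*(h - 4)*(h + 3)*(h + 2)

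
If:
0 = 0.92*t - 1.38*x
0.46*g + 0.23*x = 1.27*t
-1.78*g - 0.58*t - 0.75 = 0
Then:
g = -0.37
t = -0.15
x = -0.10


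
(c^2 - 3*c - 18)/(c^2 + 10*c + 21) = (c - 6)/(c + 7)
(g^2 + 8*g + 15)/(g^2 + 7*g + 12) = (g + 5)/(g + 4)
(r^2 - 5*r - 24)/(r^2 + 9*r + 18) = (r - 8)/(r + 6)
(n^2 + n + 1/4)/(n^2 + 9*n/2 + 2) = (n + 1/2)/(n + 4)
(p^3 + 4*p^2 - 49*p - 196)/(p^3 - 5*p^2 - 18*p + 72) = (p^2 - 49)/(p^2 - 9*p + 18)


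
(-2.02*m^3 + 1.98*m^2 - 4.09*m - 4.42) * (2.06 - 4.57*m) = 9.2314*m^4 - 13.2098*m^3 + 22.7701*m^2 + 11.774*m - 9.1052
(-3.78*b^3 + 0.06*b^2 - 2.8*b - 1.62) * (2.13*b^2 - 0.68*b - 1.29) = -8.0514*b^5 + 2.6982*b^4 - 1.1286*b^3 - 1.624*b^2 + 4.7136*b + 2.0898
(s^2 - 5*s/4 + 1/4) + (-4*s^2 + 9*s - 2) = -3*s^2 + 31*s/4 - 7/4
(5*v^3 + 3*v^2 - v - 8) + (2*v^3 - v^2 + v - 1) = 7*v^3 + 2*v^2 - 9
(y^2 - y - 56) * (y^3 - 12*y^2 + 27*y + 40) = y^5 - 13*y^4 - 17*y^3 + 685*y^2 - 1552*y - 2240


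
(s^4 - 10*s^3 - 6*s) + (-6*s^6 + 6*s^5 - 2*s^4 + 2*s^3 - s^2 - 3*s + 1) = -6*s^6 + 6*s^5 - s^4 - 8*s^3 - s^2 - 9*s + 1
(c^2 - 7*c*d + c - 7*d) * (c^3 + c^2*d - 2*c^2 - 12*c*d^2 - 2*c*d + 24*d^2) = c^5 - 6*c^4*d - c^4 - 19*c^3*d^2 + 6*c^3*d - 2*c^3 + 84*c^2*d^3 + 19*c^2*d^2 + 12*c^2*d - 84*c*d^3 + 38*c*d^2 - 168*d^3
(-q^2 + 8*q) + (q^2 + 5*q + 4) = 13*q + 4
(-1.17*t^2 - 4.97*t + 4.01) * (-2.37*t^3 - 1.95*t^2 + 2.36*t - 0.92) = 2.7729*t^5 + 14.0604*t^4 - 2.5734*t^3 - 18.4723*t^2 + 14.036*t - 3.6892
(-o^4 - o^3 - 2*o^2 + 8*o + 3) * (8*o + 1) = -8*o^5 - 9*o^4 - 17*o^3 + 62*o^2 + 32*o + 3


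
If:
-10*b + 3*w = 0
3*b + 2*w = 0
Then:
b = 0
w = 0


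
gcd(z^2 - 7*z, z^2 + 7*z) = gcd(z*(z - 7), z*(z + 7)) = z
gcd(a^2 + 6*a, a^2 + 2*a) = a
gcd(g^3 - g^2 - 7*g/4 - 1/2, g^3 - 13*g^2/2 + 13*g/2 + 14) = 1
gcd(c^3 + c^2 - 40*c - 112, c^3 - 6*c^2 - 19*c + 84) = c^2 - 3*c - 28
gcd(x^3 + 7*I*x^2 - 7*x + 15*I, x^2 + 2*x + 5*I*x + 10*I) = x + 5*I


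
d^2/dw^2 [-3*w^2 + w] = -6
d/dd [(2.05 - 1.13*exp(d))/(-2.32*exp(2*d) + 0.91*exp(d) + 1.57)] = (-2.6216*exp(2*d) + 9.512*exp(d) - 3.6396)*exp(d)/(5.3824*exp(4*d) - 4.2224*exp(3*d) - 6.4567*exp(2*d) + 2.8574*exp(d) + 2.4649)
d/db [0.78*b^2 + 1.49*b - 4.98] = 1.56*b + 1.49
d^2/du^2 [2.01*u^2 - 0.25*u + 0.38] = 4.02000000000000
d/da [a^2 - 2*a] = 2*a - 2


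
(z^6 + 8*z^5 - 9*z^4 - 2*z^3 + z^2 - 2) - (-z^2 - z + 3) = z^6 + 8*z^5 - 9*z^4 - 2*z^3 + 2*z^2 + z - 5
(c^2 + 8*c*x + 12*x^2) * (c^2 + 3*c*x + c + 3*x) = c^4 + 11*c^3*x + c^3 + 36*c^2*x^2 + 11*c^2*x + 36*c*x^3 + 36*c*x^2 + 36*x^3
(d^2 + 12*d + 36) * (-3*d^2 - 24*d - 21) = -3*d^4 - 60*d^3 - 417*d^2 - 1116*d - 756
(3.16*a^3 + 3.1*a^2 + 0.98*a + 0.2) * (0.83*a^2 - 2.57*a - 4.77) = 2.6228*a^5 - 5.5482*a^4 - 22.2268*a^3 - 17.1396*a^2 - 5.1886*a - 0.954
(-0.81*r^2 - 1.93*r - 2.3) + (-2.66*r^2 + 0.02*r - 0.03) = -3.47*r^2 - 1.91*r - 2.33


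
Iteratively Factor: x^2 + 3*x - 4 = (x + 4)*(x - 1)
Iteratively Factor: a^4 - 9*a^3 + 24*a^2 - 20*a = (a)*(a^3 - 9*a^2 + 24*a - 20) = a*(a - 5)*(a^2 - 4*a + 4) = a*(a - 5)*(a - 2)*(a - 2)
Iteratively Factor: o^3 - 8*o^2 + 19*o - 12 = (o - 1)*(o^2 - 7*o + 12) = (o - 3)*(o - 1)*(o - 4)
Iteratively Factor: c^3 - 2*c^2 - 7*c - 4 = (c + 1)*(c^2 - 3*c - 4) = (c + 1)^2*(c - 4)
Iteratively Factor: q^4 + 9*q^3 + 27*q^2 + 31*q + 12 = (q + 3)*(q^3 + 6*q^2 + 9*q + 4) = (q + 1)*(q + 3)*(q^2 + 5*q + 4) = (q + 1)^2*(q + 3)*(q + 4)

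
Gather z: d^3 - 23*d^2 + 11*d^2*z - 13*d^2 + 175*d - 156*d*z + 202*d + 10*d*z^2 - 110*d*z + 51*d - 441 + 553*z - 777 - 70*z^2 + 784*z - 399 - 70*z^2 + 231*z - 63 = d^3 - 36*d^2 + 428*d + z^2*(10*d - 140) + z*(11*d^2 - 266*d + 1568) - 1680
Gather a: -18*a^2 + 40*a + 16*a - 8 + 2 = -18*a^2 + 56*a - 6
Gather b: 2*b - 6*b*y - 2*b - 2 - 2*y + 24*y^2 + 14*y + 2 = -6*b*y + 24*y^2 + 12*y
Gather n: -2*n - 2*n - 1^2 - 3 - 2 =-4*n - 6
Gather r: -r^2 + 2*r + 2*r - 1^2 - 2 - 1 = -r^2 + 4*r - 4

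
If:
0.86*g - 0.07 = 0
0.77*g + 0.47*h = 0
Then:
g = 0.08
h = -0.13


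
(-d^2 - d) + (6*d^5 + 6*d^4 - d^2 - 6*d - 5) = 6*d^5 + 6*d^4 - 2*d^2 - 7*d - 5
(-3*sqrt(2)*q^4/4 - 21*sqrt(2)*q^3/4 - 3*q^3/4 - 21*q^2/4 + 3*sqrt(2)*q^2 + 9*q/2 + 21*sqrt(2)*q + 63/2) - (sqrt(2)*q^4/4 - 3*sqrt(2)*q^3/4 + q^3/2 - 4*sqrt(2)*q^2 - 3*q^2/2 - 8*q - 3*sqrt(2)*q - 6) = -sqrt(2)*q^4 - 9*sqrt(2)*q^3/2 - 5*q^3/4 - 15*q^2/4 + 7*sqrt(2)*q^2 + 25*q/2 + 24*sqrt(2)*q + 75/2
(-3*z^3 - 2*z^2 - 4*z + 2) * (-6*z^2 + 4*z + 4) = 18*z^5 + 4*z^3 - 36*z^2 - 8*z + 8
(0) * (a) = 0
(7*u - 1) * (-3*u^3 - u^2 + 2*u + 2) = -21*u^4 - 4*u^3 + 15*u^2 + 12*u - 2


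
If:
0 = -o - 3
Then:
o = -3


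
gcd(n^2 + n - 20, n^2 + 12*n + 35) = n + 5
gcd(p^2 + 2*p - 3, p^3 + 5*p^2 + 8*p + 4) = 1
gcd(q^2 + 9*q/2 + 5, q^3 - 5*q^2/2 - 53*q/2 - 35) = q^2 + 9*q/2 + 5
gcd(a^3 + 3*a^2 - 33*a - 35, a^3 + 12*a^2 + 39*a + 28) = a^2 + 8*a + 7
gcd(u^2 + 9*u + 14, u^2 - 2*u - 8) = u + 2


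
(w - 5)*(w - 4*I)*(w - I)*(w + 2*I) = w^4 - 5*w^3 - 3*I*w^3 + 6*w^2 + 15*I*w^2 - 30*w - 8*I*w + 40*I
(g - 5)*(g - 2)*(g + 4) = g^3 - 3*g^2 - 18*g + 40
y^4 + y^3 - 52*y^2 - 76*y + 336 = (y - 7)*(y - 2)*(y + 4)*(y + 6)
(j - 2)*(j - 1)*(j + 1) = j^3 - 2*j^2 - j + 2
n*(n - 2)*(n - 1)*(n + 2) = n^4 - n^3 - 4*n^2 + 4*n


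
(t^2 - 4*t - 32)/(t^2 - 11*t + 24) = (t + 4)/(t - 3)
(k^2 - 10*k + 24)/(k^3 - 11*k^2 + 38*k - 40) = (k - 6)/(k^2 - 7*k + 10)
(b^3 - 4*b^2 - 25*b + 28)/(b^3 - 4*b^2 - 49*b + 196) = (b^2 + 3*b - 4)/(b^2 + 3*b - 28)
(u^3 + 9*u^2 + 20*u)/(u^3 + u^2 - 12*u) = (u + 5)/(u - 3)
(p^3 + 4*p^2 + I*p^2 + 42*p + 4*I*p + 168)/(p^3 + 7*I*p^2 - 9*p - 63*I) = (p^2 + p*(4 - 6*I) - 24*I)/(p^2 - 9)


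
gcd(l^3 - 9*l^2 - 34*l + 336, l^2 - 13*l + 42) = l - 7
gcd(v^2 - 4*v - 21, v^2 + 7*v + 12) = v + 3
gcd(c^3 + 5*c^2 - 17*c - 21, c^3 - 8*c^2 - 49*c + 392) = c + 7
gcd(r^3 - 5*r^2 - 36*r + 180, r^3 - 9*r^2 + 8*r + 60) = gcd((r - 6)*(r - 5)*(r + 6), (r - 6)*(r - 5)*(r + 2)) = r^2 - 11*r + 30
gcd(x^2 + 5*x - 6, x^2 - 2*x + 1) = x - 1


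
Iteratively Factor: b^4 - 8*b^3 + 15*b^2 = (b)*(b^3 - 8*b^2 + 15*b) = b*(b - 3)*(b^2 - 5*b) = b*(b - 5)*(b - 3)*(b)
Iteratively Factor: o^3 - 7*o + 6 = (o - 1)*(o^2 + o - 6) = (o - 2)*(o - 1)*(o + 3)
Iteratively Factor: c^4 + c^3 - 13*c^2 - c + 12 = (c - 1)*(c^3 + 2*c^2 - 11*c - 12) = (c - 3)*(c - 1)*(c^2 + 5*c + 4) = (c - 3)*(c - 1)*(c + 4)*(c + 1)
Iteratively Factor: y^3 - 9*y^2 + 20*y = (y)*(y^2 - 9*y + 20) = y*(y - 5)*(y - 4)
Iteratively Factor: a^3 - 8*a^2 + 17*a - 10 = (a - 1)*(a^2 - 7*a + 10) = (a - 5)*(a - 1)*(a - 2)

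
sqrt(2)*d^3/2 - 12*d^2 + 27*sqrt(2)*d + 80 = (d - 8*sqrt(2))*(d - 5*sqrt(2))*(sqrt(2)*d/2 + 1)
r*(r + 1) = r^2 + r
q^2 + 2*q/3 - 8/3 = (q - 4/3)*(q + 2)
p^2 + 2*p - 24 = (p - 4)*(p + 6)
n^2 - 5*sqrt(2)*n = n*(n - 5*sqrt(2))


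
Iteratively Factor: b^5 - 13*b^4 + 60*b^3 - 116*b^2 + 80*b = (b - 5)*(b^4 - 8*b^3 + 20*b^2 - 16*b) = b*(b - 5)*(b^3 - 8*b^2 + 20*b - 16) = b*(b - 5)*(b - 4)*(b^2 - 4*b + 4) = b*(b - 5)*(b - 4)*(b - 2)*(b - 2)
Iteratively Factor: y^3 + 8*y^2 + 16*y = (y)*(y^2 + 8*y + 16) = y*(y + 4)*(y + 4)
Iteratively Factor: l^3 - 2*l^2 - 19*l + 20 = (l - 5)*(l^2 + 3*l - 4) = (l - 5)*(l + 4)*(l - 1)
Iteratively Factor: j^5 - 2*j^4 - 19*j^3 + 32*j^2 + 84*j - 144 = (j - 2)*(j^4 - 19*j^2 - 6*j + 72) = (j - 2)*(j + 3)*(j^3 - 3*j^2 - 10*j + 24) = (j - 2)^2*(j + 3)*(j^2 - j - 12) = (j - 2)^2*(j + 3)^2*(j - 4)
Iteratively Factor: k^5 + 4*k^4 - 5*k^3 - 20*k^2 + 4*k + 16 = (k + 1)*(k^4 + 3*k^3 - 8*k^2 - 12*k + 16) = (k + 1)*(k + 2)*(k^3 + k^2 - 10*k + 8) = (k + 1)*(k + 2)*(k + 4)*(k^2 - 3*k + 2) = (k - 1)*(k + 1)*(k + 2)*(k + 4)*(k - 2)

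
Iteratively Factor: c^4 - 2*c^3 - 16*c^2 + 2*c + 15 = (c - 5)*(c^3 + 3*c^2 - c - 3) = (c - 5)*(c + 3)*(c^2 - 1) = (c - 5)*(c - 1)*(c + 3)*(c + 1)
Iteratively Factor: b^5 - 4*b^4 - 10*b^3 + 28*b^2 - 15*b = (b - 5)*(b^4 + b^3 - 5*b^2 + 3*b) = (b - 5)*(b - 1)*(b^3 + 2*b^2 - 3*b) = (b - 5)*(b - 1)*(b + 3)*(b^2 - b) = b*(b - 5)*(b - 1)*(b + 3)*(b - 1)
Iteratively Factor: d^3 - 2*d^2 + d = (d - 1)*(d^2 - d) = d*(d - 1)*(d - 1)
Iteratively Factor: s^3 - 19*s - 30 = (s - 5)*(s^2 + 5*s + 6) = (s - 5)*(s + 3)*(s + 2)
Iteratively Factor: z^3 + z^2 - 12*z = (z)*(z^2 + z - 12) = z*(z - 3)*(z + 4)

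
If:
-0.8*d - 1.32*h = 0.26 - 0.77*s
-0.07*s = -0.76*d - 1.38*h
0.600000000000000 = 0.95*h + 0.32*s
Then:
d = -0.96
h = 0.54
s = 0.27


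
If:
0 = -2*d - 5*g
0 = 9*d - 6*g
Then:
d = 0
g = 0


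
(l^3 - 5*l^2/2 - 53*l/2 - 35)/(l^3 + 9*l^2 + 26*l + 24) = (2*l^2 - 9*l - 35)/(2*(l^2 + 7*l + 12))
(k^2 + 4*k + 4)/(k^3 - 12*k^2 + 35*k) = (k^2 + 4*k + 4)/(k*(k^2 - 12*k + 35))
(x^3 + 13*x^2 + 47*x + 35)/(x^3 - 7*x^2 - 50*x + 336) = (x^2 + 6*x + 5)/(x^2 - 14*x + 48)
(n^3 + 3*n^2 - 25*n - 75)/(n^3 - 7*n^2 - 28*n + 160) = (n^2 - 2*n - 15)/(n^2 - 12*n + 32)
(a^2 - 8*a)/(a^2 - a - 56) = a/(a + 7)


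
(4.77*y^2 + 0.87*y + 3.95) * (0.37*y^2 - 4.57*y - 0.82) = 1.7649*y^4 - 21.477*y^3 - 6.4258*y^2 - 18.7649*y - 3.239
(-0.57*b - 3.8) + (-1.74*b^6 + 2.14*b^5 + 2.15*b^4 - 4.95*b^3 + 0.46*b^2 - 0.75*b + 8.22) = -1.74*b^6 + 2.14*b^5 + 2.15*b^4 - 4.95*b^3 + 0.46*b^2 - 1.32*b + 4.42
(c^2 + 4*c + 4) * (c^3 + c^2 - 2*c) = c^5 + 5*c^4 + 6*c^3 - 4*c^2 - 8*c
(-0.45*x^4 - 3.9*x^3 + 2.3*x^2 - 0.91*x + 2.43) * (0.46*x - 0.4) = -0.207*x^5 - 1.614*x^4 + 2.618*x^3 - 1.3386*x^2 + 1.4818*x - 0.972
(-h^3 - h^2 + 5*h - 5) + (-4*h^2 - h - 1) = -h^3 - 5*h^2 + 4*h - 6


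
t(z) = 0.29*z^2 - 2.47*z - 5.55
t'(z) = 0.58*z - 2.47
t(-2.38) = 1.97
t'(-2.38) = -3.85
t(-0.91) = -3.06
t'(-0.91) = -3.00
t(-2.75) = 3.44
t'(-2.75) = -4.06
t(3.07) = -10.40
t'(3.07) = -0.69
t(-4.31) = 10.48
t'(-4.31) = -4.97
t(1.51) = -8.62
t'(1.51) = -1.59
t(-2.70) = 3.23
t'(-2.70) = -4.04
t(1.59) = -8.74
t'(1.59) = -1.55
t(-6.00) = 19.71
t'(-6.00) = -5.95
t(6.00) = -9.93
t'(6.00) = 1.01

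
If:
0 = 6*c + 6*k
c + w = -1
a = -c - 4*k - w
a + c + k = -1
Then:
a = -1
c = -1/2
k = 1/2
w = -1/2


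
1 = 1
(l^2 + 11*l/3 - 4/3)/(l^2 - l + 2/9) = 3*(l + 4)/(3*l - 2)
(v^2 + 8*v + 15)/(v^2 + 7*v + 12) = (v + 5)/(v + 4)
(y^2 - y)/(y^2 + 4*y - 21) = y*(y - 1)/(y^2 + 4*y - 21)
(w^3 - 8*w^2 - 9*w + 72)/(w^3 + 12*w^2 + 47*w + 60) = (w^2 - 11*w + 24)/(w^2 + 9*w + 20)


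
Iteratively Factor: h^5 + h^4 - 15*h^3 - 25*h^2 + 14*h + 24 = (h - 1)*(h^4 + 2*h^3 - 13*h^2 - 38*h - 24) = (h - 1)*(h + 1)*(h^3 + h^2 - 14*h - 24) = (h - 1)*(h + 1)*(h + 3)*(h^2 - 2*h - 8) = (h - 4)*(h - 1)*(h + 1)*(h + 3)*(h + 2)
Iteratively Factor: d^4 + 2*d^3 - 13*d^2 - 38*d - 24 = (d + 3)*(d^3 - d^2 - 10*d - 8) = (d + 2)*(d + 3)*(d^2 - 3*d - 4) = (d - 4)*(d + 2)*(d + 3)*(d + 1)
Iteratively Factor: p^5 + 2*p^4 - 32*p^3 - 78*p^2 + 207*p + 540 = (p + 4)*(p^4 - 2*p^3 - 24*p^2 + 18*p + 135) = (p - 5)*(p + 4)*(p^3 + 3*p^2 - 9*p - 27) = (p - 5)*(p + 3)*(p + 4)*(p^2 - 9) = (p - 5)*(p - 3)*(p + 3)*(p + 4)*(p + 3)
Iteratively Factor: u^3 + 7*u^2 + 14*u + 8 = (u + 1)*(u^2 + 6*u + 8) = (u + 1)*(u + 2)*(u + 4)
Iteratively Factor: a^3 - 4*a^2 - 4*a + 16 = (a - 2)*(a^2 - 2*a - 8) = (a - 4)*(a - 2)*(a + 2)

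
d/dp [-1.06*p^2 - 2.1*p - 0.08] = -2.12*p - 2.1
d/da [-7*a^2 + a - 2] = 1 - 14*a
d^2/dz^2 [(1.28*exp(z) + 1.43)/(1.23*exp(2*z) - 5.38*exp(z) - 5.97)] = (1.936512*exp(4*z) + 17.12406*exp(3*z) + 28.006362*exp(2*z) + 42.281216*exp(z) - 0.309246000000002)*exp(z)/(1.860867*exp(6*z) - 24.418206*exp(5*z) + 79.708797*exp(4*z) + 81.314396*exp(3*z) - 386.879283*exp(2*z) - 575.244126*exp(z) - 212.776173)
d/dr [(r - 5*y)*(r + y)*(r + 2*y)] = 3*r^2 - 4*r*y - 13*y^2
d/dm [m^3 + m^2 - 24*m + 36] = 3*m^2 + 2*m - 24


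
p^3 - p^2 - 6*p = p*(p - 3)*(p + 2)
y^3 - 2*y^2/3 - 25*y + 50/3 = (y - 5)*(y - 2/3)*(y + 5)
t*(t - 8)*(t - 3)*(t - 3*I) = t^4 - 11*t^3 - 3*I*t^3 + 24*t^2 + 33*I*t^2 - 72*I*t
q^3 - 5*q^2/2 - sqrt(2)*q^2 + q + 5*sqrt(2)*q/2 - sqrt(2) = (q - 2)*(q - 1/2)*(q - sqrt(2))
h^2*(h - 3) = h^3 - 3*h^2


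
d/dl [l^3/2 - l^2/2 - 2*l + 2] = 3*l^2/2 - l - 2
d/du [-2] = 0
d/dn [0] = 0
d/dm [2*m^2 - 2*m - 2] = 4*m - 2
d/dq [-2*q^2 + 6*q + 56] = 6 - 4*q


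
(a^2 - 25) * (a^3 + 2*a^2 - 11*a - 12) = a^5 + 2*a^4 - 36*a^3 - 62*a^2 + 275*a + 300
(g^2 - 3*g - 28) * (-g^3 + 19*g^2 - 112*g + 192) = -g^5 + 22*g^4 - 141*g^3 - 4*g^2 + 2560*g - 5376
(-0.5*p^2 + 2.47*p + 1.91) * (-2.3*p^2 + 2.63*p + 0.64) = 1.15*p^4 - 6.996*p^3 + 1.7831*p^2 + 6.6041*p + 1.2224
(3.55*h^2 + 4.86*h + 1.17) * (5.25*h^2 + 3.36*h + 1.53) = 18.6375*h^4 + 37.443*h^3 + 27.9036*h^2 + 11.367*h + 1.7901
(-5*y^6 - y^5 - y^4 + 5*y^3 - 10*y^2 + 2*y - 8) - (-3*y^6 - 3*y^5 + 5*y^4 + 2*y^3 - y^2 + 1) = -2*y^6 + 2*y^5 - 6*y^4 + 3*y^3 - 9*y^2 + 2*y - 9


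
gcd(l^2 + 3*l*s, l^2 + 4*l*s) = l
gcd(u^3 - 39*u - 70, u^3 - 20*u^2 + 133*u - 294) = u - 7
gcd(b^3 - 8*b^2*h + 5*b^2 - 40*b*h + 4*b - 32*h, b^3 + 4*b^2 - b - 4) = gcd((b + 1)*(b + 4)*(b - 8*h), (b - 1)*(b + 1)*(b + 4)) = b^2 + 5*b + 4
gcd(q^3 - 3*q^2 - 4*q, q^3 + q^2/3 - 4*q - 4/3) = 1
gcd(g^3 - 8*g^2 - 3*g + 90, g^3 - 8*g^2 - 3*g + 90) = g^3 - 8*g^2 - 3*g + 90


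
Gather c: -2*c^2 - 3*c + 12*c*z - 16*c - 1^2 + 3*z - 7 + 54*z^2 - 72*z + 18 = -2*c^2 + c*(12*z - 19) + 54*z^2 - 69*z + 10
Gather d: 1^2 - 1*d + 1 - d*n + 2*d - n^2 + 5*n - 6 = d*(1 - n) - n^2 + 5*n - 4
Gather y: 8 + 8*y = 8*y + 8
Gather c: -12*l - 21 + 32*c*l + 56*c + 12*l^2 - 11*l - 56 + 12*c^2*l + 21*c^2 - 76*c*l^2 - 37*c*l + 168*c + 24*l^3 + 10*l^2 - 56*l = c^2*(12*l + 21) + c*(-76*l^2 - 5*l + 224) + 24*l^3 + 22*l^2 - 79*l - 77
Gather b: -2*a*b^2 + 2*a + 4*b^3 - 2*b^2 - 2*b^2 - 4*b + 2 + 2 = 2*a + 4*b^3 + b^2*(-2*a - 4) - 4*b + 4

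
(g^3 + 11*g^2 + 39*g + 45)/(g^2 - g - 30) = (g^2 + 6*g + 9)/(g - 6)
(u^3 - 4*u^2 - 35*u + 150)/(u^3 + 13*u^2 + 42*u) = (u^2 - 10*u + 25)/(u*(u + 7))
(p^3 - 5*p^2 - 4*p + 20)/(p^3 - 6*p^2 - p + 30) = (p - 2)/(p - 3)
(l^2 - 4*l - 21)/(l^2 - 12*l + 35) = (l + 3)/(l - 5)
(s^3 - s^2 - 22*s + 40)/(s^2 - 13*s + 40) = (s^3 - s^2 - 22*s + 40)/(s^2 - 13*s + 40)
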